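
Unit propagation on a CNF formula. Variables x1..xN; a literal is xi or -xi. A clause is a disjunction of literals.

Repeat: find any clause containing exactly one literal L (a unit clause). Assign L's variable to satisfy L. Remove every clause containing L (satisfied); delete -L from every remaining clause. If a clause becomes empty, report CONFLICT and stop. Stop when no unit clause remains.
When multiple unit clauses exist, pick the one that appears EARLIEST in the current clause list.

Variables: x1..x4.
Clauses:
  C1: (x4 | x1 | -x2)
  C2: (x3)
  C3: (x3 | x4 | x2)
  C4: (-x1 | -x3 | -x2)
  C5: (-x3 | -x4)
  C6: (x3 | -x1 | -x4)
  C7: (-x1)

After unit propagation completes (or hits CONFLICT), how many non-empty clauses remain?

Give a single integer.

unit clause [3] forces x3=T; simplify:
  drop -3 from [-1, -3, -2] -> [-1, -2]
  drop -3 from [-3, -4] -> [-4]
  satisfied 3 clause(s); 4 remain; assigned so far: [3]
unit clause [-4] forces x4=F; simplify:
  drop 4 from [4, 1, -2] -> [1, -2]
  satisfied 1 clause(s); 3 remain; assigned so far: [3, 4]
unit clause [-1] forces x1=F; simplify:
  drop 1 from [1, -2] -> [-2]
  satisfied 2 clause(s); 1 remain; assigned so far: [1, 3, 4]
unit clause [-2] forces x2=F; simplify:
  satisfied 1 clause(s); 0 remain; assigned so far: [1, 2, 3, 4]

Answer: 0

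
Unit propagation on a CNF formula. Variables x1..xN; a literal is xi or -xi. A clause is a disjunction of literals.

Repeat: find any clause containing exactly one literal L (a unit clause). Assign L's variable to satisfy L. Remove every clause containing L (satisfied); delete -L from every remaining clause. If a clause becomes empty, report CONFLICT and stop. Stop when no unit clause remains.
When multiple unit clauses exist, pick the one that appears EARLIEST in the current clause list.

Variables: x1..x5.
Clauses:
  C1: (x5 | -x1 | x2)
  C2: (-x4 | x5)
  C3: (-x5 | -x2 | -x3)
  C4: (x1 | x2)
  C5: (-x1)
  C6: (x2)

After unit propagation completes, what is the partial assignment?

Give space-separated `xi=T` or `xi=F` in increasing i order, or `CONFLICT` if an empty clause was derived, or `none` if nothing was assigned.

unit clause [-1] forces x1=F; simplify:
  drop 1 from [1, 2] -> [2]
  satisfied 2 clause(s); 4 remain; assigned so far: [1]
unit clause [2] forces x2=T; simplify:
  drop -2 from [-5, -2, -3] -> [-5, -3]
  satisfied 2 clause(s); 2 remain; assigned so far: [1, 2]

Answer: x1=F x2=T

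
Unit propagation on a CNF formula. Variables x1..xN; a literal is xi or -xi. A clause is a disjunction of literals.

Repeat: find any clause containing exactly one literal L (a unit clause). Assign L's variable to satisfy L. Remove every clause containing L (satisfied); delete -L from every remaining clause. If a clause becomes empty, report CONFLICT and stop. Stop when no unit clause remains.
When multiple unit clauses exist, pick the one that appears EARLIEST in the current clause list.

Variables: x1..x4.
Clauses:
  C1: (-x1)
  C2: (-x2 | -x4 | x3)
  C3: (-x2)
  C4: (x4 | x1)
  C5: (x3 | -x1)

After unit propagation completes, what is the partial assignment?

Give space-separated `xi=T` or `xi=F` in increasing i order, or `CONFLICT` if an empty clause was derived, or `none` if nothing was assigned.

unit clause [-1] forces x1=F; simplify:
  drop 1 from [4, 1] -> [4]
  satisfied 2 clause(s); 3 remain; assigned so far: [1]
unit clause [-2] forces x2=F; simplify:
  satisfied 2 clause(s); 1 remain; assigned so far: [1, 2]
unit clause [4] forces x4=T; simplify:
  satisfied 1 clause(s); 0 remain; assigned so far: [1, 2, 4]

Answer: x1=F x2=F x4=T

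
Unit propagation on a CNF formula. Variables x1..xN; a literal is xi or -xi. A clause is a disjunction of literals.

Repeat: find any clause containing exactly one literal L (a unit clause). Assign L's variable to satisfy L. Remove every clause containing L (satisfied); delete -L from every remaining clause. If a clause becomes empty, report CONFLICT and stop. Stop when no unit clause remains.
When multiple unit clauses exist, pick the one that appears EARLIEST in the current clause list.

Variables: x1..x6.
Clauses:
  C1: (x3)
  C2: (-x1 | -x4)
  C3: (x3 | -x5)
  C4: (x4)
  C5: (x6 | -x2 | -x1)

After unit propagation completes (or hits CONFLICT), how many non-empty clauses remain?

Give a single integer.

unit clause [3] forces x3=T; simplify:
  satisfied 2 clause(s); 3 remain; assigned so far: [3]
unit clause [4] forces x4=T; simplify:
  drop -4 from [-1, -4] -> [-1]
  satisfied 1 clause(s); 2 remain; assigned so far: [3, 4]
unit clause [-1] forces x1=F; simplify:
  satisfied 2 clause(s); 0 remain; assigned so far: [1, 3, 4]

Answer: 0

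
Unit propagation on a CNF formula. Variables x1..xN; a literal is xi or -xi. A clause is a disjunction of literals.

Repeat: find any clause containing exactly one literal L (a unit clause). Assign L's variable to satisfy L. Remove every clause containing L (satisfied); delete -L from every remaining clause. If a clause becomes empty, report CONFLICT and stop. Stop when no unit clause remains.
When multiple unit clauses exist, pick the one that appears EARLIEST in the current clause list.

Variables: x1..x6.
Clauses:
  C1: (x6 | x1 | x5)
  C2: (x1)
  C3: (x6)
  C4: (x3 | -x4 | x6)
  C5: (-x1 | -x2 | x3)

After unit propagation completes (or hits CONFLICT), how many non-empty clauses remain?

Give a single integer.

unit clause [1] forces x1=T; simplify:
  drop -1 from [-1, -2, 3] -> [-2, 3]
  satisfied 2 clause(s); 3 remain; assigned so far: [1]
unit clause [6] forces x6=T; simplify:
  satisfied 2 clause(s); 1 remain; assigned so far: [1, 6]

Answer: 1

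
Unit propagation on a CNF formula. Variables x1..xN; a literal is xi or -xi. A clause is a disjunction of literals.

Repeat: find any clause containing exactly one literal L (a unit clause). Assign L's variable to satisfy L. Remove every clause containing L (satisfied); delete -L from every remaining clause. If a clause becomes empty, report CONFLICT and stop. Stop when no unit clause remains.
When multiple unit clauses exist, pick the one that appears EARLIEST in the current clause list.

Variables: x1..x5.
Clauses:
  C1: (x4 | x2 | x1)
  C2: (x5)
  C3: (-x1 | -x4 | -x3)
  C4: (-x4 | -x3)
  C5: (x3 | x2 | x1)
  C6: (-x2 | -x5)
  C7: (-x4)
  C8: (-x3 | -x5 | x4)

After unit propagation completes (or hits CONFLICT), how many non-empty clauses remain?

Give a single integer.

Answer: 0

Derivation:
unit clause [5] forces x5=T; simplify:
  drop -5 from [-2, -5] -> [-2]
  drop -5 from [-3, -5, 4] -> [-3, 4]
  satisfied 1 clause(s); 7 remain; assigned so far: [5]
unit clause [-2] forces x2=F; simplify:
  drop 2 from [4, 2, 1] -> [4, 1]
  drop 2 from [3, 2, 1] -> [3, 1]
  satisfied 1 clause(s); 6 remain; assigned so far: [2, 5]
unit clause [-4] forces x4=F; simplify:
  drop 4 from [4, 1] -> [1]
  drop 4 from [-3, 4] -> [-3]
  satisfied 3 clause(s); 3 remain; assigned so far: [2, 4, 5]
unit clause [1] forces x1=T; simplify:
  satisfied 2 clause(s); 1 remain; assigned so far: [1, 2, 4, 5]
unit clause [-3] forces x3=F; simplify:
  satisfied 1 clause(s); 0 remain; assigned so far: [1, 2, 3, 4, 5]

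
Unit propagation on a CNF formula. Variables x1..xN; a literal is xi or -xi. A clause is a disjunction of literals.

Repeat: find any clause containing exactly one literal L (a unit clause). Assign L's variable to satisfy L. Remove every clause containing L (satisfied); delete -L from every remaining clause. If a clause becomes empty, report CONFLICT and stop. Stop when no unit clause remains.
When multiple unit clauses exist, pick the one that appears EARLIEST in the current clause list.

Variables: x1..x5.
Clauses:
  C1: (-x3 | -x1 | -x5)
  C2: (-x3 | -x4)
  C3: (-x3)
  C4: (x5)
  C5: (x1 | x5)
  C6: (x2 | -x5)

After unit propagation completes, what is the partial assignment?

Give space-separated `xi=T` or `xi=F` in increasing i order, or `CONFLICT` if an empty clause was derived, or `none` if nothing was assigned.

unit clause [-3] forces x3=F; simplify:
  satisfied 3 clause(s); 3 remain; assigned so far: [3]
unit clause [5] forces x5=T; simplify:
  drop -5 from [2, -5] -> [2]
  satisfied 2 clause(s); 1 remain; assigned so far: [3, 5]
unit clause [2] forces x2=T; simplify:
  satisfied 1 clause(s); 0 remain; assigned so far: [2, 3, 5]

Answer: x2=T x3=F x5=T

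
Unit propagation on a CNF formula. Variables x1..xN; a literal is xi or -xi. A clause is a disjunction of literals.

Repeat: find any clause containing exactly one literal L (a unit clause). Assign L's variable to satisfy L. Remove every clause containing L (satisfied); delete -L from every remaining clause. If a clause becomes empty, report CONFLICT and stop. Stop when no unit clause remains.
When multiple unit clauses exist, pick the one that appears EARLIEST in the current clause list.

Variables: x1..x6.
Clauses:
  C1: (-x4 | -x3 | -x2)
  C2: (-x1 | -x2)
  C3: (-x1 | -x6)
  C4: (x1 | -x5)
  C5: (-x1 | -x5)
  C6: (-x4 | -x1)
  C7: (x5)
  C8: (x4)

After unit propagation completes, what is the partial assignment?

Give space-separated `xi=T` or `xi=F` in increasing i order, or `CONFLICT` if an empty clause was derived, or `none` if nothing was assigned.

unit clause [5] forces x5=T; simplify:
  drop -5 from [1, -5] -> [1]
  drop -5 from [-1, -5] -> [-1]
  satisfied 1 clause(s); 7 remain; assigned so far: [5]
unit clause [1] forces x1=T; simplify:
  drop -1 from [-1, -2] -> [-2]
  drop -1 from [-1, -6] -> [-6]
  drop -1 from [-1] -> [] (empty!)
  drop -1 from [-4, -1] -> [-4]
  satisfied 1 clause(s); 6 remain; assigned so far: [1, 5]
CONFLICT (empty clause)

Answer: CONFLICT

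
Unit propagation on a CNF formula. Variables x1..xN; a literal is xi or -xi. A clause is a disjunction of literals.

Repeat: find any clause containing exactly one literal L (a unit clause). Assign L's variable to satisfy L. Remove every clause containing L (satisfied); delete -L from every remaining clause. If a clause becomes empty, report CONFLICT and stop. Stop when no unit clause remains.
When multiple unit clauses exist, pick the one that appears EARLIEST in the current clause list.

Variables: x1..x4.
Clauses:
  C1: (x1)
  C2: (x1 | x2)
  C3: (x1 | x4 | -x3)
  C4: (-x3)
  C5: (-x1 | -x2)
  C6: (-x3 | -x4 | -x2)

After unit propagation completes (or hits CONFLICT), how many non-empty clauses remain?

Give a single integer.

Answer: 0

Derivation:
unit clause [1] forces x1=T; simplify:
  drop -1 from [-1, -2] -> [-2]
  satisfied 3 clause(s); 3 remain; assigned so far: [1]
unit clause [-3] forces x3=F; simplify:
  satisfied 2 clause(s); 1 remain; assigned so far: [1, 3]
unit clause [-2] forces x2=F; simplify:
  satisfied 1 clause(s); 0 remain; assigned so far: [1, 2, 3]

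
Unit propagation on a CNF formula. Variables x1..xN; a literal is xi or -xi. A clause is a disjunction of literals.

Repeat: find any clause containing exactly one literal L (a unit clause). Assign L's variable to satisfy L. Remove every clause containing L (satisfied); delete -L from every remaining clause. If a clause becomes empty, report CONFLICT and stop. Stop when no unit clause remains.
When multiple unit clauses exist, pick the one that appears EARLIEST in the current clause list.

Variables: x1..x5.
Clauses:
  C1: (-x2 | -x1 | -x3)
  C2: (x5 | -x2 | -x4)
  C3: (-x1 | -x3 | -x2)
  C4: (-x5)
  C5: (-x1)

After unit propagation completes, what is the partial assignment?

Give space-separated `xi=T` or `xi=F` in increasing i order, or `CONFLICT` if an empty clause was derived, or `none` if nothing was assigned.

Answer: x1=F x5=F

Derivation:
unit clause [-5] forces x5=F; simplify:
  drop 5 from [5, -2, -4] -> [-2, -4]
  satisfied 1 clause(s); 4 remain; assigned so far: [5]
unit clause [-1] forces x1=F; simplify:
  satisfied 3 clause(s); 1 remain; assigned so far: [1, 5]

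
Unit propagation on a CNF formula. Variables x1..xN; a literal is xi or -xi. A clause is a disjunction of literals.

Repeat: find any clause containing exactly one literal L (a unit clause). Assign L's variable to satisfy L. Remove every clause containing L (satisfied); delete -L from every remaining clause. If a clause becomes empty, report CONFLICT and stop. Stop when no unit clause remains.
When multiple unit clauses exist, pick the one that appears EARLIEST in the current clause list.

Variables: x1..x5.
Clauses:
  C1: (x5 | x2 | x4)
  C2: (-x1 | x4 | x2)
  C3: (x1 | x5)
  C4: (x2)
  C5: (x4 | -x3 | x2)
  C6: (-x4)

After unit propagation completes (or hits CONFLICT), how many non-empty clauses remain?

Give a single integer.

unit clause [2] forces x2=T; simplify:
  satisfied 4 clause(s); 2 remain; assigned so far: [2]
unit clause [-4] forces x4=F; simplify:
  satisfied 1 clause(s); 1 remain; assigned so far: [2, 4]

Answer: 1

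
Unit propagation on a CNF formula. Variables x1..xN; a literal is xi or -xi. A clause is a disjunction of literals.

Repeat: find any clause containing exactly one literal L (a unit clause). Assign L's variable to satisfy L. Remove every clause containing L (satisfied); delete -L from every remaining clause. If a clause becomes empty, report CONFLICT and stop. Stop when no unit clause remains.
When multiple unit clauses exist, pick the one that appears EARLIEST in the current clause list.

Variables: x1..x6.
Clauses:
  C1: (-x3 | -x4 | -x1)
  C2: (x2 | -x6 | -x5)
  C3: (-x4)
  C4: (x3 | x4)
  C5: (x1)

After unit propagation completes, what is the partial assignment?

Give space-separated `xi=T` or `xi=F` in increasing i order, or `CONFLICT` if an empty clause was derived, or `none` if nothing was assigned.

Answer: x1=T x3=T x4=F

Derivation:
unit clause [-4] forces x4=F; simplify:
  drop 4 from [3, 4] -> [3]
  satisfied 2 clause(s); 3 remain; assigned so far: [4]
unit clause [3] forces x3=T; simplify:
  satisfied 1 clause(s); 2 remain; assigned so far: [3, 4]
unit clause [1] forces x1=T; simplify:
  satisfied 1 clause(s); 1 remain; assigned so far: [1, 3, 4]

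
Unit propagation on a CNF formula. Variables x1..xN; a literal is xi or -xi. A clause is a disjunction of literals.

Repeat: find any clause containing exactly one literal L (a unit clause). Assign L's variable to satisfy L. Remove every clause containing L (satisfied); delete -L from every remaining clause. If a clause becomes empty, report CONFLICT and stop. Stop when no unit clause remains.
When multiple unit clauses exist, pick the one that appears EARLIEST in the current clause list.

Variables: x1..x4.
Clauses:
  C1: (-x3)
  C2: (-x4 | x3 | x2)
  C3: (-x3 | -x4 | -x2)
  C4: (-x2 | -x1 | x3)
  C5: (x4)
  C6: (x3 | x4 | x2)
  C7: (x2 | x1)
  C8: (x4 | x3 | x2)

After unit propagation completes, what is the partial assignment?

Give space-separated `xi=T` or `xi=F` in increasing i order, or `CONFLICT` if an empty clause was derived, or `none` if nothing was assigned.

Answer: x1=F x2=T x3=F x4=T

Derivation:
unit clause [-3] forces x3=F; simplify:
  drop 3 from [-4, 3, 2] -> [-4, 2]
  drop 3 from [-2, -1, 3] -> [-2, -1]
  drop 3 from [3, 4, 2] -> [4, 2]
  drop 3 from [4, 3, 2] -> [4, 2]
  satisfied 2 clause(s); 6 remain; assigned so far: [3]
unit clause [4] forces x4=T; simplify:
  drop -4 from [-4, 2] -> [2]
  satisfied 3 clause(s); 3 remain; assigned so far: [3, 4]
unit clause [2] forces x2=T; simplify:
  drop -2 from [-2, -1] -> [-1]
  satisfied 2 clause(s); 1 remain; assigned so far: [2, 3, 4]
unit clause [-1] forces x1=F; simplify:
  satisfied 1 clause(s); 0 remain; assigned so far: [1, 2, 3, 4]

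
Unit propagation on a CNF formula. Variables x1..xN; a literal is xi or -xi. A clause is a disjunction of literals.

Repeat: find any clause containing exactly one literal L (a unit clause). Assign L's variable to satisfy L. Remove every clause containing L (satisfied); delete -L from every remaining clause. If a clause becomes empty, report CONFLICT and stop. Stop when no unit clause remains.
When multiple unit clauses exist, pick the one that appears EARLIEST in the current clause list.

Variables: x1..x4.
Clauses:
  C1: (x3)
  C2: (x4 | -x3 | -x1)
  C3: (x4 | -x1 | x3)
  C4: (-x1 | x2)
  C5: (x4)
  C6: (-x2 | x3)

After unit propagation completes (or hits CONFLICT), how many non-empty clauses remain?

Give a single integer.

unit clause [3] forces x3=T; simplify:
  drop -3 from [4, -3, -1] -> [4, -1]
  satisfied 3 clause(s); 3 remain; assigned so far: [3]
unit clause [4] forces x4=T; simplify:
  satisfied 2 clause(s); 1 remain; assigned so far: [3, 4]

Answer: 1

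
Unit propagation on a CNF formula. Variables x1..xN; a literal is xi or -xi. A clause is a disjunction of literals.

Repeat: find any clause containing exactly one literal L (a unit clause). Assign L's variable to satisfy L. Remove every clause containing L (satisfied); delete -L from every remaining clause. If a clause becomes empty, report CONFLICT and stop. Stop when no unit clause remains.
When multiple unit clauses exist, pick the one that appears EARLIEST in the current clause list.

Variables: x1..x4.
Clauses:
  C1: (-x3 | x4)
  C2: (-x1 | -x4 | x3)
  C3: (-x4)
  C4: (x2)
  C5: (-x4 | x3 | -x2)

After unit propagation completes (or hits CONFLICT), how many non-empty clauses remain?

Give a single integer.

unit clause [-4] forces x4=F; simplify:
  drop 4 from [-3, 4] -> [-3]
  satisfied 3 clause(s); 2 remain; assigned so far: [4]
unit clause [-3] forces x3=F; simplify:
  satisfied 1 clause(s); 1 remain; assigned so far: [3, 4]
unit clause [2] forces x2=T; simplify:
  satisfied 1 clause(s); 0 remain; assigned so far: [2, 3, 4]

Answer: 0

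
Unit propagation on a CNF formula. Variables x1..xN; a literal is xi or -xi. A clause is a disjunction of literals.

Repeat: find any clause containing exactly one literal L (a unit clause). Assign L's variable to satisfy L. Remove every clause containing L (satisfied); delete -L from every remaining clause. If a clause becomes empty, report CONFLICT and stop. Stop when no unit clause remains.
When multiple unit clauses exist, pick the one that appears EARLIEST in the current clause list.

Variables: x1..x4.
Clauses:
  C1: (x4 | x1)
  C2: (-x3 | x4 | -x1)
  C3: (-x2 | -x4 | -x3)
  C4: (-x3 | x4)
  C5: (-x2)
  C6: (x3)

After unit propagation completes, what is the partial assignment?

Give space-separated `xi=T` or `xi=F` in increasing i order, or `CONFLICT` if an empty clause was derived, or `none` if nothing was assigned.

unit clause [-2] forces x2=F; simplify:
  satisfied 2 clause(s); 4 remain; assigned so far: [2]
unit clause [3] forces x3=T; simplify:
  drop -3 from [-3, 4, -1] -> [4, -1]
  drop -3 from [-3, 4] -> [4]
  satisfied 1 clause(s); 3 remain; assigned so far: [2, 3]
unit clause [4] forces x4=T; simplify:
  satisfied 3 clause(s); 0 remain; assigned so far: [2, 3, 4]

Answer: x2=F x3=T x4=T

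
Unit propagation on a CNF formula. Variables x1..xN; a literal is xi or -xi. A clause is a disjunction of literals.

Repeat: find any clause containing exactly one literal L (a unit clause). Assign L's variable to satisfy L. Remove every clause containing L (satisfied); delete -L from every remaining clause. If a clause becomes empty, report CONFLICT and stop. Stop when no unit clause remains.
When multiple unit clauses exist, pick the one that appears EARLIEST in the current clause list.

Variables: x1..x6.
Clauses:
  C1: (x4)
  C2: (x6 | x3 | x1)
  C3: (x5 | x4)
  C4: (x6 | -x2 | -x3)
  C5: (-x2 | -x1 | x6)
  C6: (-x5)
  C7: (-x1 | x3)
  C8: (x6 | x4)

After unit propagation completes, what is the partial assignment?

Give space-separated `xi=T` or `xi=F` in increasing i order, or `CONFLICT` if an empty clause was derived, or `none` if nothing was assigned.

Answer: x4=T x5=F

Derivation:
unit clause [4] forces x4=T; simplify:
  satisfied 3 clause(s); 5 remain; assigned so far: [4]
unit clause [-5] forces x5=F; simplify:
  satisfied 1 clause(s); 4 remain; assigned so far: [4, 5]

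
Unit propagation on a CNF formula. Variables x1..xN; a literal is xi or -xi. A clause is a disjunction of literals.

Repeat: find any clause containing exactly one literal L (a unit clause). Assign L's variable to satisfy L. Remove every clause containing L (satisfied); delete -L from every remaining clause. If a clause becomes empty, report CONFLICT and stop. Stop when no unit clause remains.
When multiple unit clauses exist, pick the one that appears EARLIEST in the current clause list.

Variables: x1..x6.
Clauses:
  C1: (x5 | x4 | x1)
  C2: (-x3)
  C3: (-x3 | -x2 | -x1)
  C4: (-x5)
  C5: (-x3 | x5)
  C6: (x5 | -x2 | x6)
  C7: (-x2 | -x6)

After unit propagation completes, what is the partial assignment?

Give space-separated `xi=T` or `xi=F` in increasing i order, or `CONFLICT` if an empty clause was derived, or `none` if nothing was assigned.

Answer: x3=F x5=F

Derivation:
unit clause [-3] forces x3=F; simplify:
  satisfied 3 clause(s); 4 remain; assigned so far: [3]
unit clause [-5] forces x5=F; simplify:
  drop 5 from [5, 4, 1] -> [4, 1]
  drop 5 from [5, -2, 6] -> [-2, 6]
  satisfied 1 clause(s); 3 remain; assigned so far: [3, 5]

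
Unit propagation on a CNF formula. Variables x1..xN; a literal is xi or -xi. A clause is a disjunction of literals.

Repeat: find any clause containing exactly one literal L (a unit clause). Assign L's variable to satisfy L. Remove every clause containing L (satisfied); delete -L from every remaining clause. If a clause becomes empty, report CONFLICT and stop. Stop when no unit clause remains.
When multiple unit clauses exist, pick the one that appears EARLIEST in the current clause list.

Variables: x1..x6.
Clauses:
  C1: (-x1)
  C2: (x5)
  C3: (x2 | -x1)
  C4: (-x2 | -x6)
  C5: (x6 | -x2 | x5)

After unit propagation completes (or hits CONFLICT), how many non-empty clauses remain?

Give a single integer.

unit clause [-1] forces x1=F; simplify:
  satisfied 2 clause(s); 3 remain; assigned so far: [1]
unit clause [5] forces x5=T; simplify:
  satisfied 2 clause(s); 1 remain; assigned so far: [1, 5]

Answer: 1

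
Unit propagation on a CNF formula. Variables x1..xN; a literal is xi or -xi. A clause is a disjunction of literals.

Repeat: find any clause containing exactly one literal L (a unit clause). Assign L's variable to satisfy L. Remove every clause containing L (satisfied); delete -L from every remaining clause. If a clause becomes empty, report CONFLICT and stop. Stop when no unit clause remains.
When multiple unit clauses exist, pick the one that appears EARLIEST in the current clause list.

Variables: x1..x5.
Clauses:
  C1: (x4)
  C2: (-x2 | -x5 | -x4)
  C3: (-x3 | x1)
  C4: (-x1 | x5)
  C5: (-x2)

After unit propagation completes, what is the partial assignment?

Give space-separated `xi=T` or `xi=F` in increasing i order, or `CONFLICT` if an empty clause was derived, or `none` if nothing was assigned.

unit clause [4] forces x4=T; simplify:
  drop -4 from [-2, -5, -4] -> [-2, -5]
  satisfied 1 clause(s); 4 remain; assigned so far: [4]
unit clause [-2] forces x2=F; simplify:
  satisfied 2 clause(s); 2 remain; assigned so far: [2, 4]

Answer: x2=F x4=T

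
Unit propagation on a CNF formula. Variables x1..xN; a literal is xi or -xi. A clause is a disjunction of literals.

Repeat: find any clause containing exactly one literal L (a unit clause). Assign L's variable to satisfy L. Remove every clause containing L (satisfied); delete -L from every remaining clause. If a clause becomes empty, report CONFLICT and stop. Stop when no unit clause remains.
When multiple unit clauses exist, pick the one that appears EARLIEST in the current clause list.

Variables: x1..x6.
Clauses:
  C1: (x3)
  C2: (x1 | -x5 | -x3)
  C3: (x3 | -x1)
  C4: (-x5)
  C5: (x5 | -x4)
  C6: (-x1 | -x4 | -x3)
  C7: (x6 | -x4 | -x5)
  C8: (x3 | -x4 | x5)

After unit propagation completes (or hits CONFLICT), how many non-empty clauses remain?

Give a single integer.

Answer: 0

Derivation:
unit clause [3] forces x3=T; simplify:
  drop -3 from [1, -5, -3] -> [1, -5]
  drop -3 from [-1, -4, -3] -> [-1, -4]
  satisfied 3 clause(s); 5 remain; assigned so far: [3]
unit clause [-5] forces x5=F; simplify:
  drop 5 from [5, -4] -> [-4]
  satisfied 3 clause(s); 2 remain; assigned so far: [3, 5]
unit clause [-4] forces x4=F; simplify:
  satisfied 2 clause(s); 0 remain; assigned so far: [3, 4, 5]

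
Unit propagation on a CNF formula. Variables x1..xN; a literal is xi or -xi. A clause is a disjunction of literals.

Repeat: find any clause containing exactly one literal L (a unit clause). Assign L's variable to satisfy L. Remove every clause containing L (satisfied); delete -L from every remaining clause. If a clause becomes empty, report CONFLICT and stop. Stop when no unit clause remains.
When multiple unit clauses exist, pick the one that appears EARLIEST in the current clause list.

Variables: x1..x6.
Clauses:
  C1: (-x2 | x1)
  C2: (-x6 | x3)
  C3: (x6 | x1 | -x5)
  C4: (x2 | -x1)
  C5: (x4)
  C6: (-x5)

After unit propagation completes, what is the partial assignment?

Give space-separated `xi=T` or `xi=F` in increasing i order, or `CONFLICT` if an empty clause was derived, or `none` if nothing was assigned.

unit clause [4] forces x4=T; simplify:
  satisfied 1 clause(s); 5 remain; assigned so far: [4]
unit clause [-5] forces x5=F; simplify:
  satisfied 2 clause(s); 3 remain; assigned so far: [4, 5]

Answer: x4=T x5=F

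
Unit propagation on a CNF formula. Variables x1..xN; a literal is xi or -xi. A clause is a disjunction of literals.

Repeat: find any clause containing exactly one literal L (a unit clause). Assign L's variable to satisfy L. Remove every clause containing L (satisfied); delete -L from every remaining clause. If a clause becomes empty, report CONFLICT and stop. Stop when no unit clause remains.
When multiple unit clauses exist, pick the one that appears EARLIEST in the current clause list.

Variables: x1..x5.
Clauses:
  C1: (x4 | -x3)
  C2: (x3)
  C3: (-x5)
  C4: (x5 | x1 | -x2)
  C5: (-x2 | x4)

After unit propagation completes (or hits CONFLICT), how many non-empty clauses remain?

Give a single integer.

unit clause [3] forces x3=T; simplify:
  drop -3 from [4, -3] -> [4]
  satisfied 1 clause(s); 4 remain; assigned so far: [3]
unit clause [4] forces x4=T; simplify:
  satisfied 2 clause(s); 2 remain; assigned so far: [3, 4]
unit clause [-5] forces x5=F; simplify:
  drop 5 from [5, 1, -2] -> [1, -2]
  satisfied 1 clause(s); 1 remain; assigned so far: [3, 4, 5]

Answer: 1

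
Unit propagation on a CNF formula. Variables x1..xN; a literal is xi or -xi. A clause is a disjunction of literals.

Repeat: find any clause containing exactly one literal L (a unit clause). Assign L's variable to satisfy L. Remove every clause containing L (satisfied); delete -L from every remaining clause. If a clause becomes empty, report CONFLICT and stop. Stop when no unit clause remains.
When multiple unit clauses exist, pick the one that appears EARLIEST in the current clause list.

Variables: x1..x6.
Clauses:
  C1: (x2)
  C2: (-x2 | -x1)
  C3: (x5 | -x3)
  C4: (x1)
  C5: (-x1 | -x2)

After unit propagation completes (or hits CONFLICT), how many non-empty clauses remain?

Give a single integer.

Answer: 1

Derivation:
unit clause [2] forces x2=T; simplify:
  drop -2 from [-2, -1] -> [-1]
  drop -2 from [-1, -2] -> [-1]
  satisfied 1 clause(s); 4 remain; assigned so far: [2]
unit clause [-1] forces x1=F; simplify:
  drop 1 from [1] -> [] (empty!)
  satisfied 2 clause(s); 2 remain; assigned so far: [1, 2]
CONFLICT (empty clause)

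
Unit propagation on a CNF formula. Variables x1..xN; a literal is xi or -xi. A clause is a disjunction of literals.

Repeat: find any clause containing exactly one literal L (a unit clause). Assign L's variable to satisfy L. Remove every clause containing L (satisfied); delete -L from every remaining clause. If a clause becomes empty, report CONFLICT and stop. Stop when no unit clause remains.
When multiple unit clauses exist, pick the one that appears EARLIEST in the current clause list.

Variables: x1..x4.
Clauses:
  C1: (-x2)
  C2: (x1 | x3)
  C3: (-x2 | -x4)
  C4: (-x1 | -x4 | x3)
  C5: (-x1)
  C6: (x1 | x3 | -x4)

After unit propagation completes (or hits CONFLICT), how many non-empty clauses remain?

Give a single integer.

unit clause [-2] forces x2=F; simplify:
  satisfied 2 clause(s); 4 remain; assigned so far: [2]
unit clause [-1] forces x1=F; simplify:
  drop 1 from [1, 3] -> [3]
  drop 1 from [1, 3, -4] -> [3, -4]
  satisfied 2 clause(s); 2 remain; assigned so far: [1, 2]
unit clause [3] forces x3=T; simplify:
  satisfied 2 clause(s); 0 remain; assigned so far: [1, 2, 3]

Answer: 0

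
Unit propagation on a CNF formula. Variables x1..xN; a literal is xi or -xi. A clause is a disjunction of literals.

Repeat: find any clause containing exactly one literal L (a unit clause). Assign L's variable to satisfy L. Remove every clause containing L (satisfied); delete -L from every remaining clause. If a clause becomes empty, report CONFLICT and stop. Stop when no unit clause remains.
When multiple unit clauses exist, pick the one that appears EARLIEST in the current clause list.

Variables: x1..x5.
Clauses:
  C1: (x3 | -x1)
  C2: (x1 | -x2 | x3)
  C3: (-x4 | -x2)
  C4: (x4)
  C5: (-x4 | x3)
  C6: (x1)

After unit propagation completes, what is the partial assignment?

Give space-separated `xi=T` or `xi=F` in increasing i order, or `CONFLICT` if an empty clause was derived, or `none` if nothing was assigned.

Answer: x1=T x2=F x3=T x4=T

Derivation:
unit clause [4] forces x4=T; simplify:
  drop -4 from [-4, -2] -> [-2]
  drop -4 from [-4, 3] -> [3]
  satisfied 1 clause(s); 5 remain; assigned so far: [4]
unit clause [-2] forces x2=F; simplify:
  satisfied 2 clause(s); 3 remain; assigned so far: [2, 4]
unit clause [3] forces x3=T; simplify:
  satisfied 2 clause(s); 1 remain; assigned so far: [2, 3, 4]
unit clause [1] forces x1=T; simplify:
  satisfied 1 clause(s); 0 remain; assigned so far: [1, 2, 3, 4]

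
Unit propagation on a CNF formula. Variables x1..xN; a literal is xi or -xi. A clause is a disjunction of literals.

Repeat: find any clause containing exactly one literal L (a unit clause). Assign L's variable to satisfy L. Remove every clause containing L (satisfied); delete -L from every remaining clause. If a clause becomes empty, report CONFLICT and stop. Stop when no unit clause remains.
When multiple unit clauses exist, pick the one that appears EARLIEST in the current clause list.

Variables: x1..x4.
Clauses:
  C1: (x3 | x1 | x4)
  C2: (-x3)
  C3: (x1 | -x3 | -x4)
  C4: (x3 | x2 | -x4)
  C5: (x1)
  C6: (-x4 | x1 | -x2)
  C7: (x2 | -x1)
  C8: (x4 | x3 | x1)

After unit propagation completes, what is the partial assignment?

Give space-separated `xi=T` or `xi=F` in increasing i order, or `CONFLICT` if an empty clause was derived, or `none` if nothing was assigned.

unit clause [-3] forces x3=F; simplify:
  drop 3 from [3, 1, 4] -> [1, 4]
  drop 3 from [3, 2, -4] -> [2, -4]
  drop 3 from [4, 3, 1] -> [4, 1]
  satisfied 2 clause(s); 6 remain; assigned so far: [3]
unit clause [1] forces x1=T; simplify:
  drop -1 from [2, -1] -> [2]
  satisfied 4 clause(s); 2 remain; assigned so far: [1, 3]
unit clause [2] forces x2=T; simplify:
  satisfied 2 clause(s); 0 remain; assigned so far: [1, 2, 3]

Answer: x1=T x2=T x3=F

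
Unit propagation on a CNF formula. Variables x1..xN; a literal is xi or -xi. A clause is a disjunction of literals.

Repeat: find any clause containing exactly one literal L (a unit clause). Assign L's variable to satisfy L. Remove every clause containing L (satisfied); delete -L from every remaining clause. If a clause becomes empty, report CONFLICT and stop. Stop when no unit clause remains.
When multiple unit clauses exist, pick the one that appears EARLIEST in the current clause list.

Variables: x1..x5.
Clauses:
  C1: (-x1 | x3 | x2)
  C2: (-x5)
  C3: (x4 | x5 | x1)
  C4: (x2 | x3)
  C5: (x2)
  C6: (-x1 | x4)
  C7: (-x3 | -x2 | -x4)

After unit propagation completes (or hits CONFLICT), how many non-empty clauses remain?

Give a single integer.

unit clause [-5] forces x5=F; simplify:
  drop 5 from [4, 5, 1] -> [4, 1]
  satisfied 1 clause(s); 6 remain; assigned so far: [5]
unit clause [2] forces x2=T; simplify:
  drop -2 from [-3, -2, -4] -> [-3, -4]
  satisfied 3 clause(s); 3 remain; assigned so far: [2, 5]

Answer: 3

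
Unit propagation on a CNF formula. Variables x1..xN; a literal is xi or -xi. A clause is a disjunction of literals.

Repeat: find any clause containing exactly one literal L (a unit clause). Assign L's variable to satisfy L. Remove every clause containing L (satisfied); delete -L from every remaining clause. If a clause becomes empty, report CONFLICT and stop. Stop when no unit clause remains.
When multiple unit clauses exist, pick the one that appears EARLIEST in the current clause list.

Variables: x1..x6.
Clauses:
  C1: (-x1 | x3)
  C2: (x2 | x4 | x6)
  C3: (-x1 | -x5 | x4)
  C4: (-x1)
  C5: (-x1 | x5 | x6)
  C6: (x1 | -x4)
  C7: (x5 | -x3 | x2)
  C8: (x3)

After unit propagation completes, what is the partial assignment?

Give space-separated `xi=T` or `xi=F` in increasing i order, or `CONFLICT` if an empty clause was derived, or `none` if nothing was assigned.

Answer: x1=F x3=T x4=F

Derivation:
unit clause [-1] forces x1=F; simplify:
  drop 1 from [1, -4] -> [-4]
  satisfied 4 clause(s); 4 remain; assigned so far: [1]
unit clause [-4] forces x4=F; simplify:
  drop 4 from [2, 4, 6] -> [2, 6]
  satisfied 1 clause(s); 3 remain; assigned so far: [1, 4]
unit clause [3] forces x3=T; simplify:
  drop -3 from [5, -3, 2] -> [5, 2]
  satisfied 1 clause(s); 2 remain; assigned so far: [1, 3, 4]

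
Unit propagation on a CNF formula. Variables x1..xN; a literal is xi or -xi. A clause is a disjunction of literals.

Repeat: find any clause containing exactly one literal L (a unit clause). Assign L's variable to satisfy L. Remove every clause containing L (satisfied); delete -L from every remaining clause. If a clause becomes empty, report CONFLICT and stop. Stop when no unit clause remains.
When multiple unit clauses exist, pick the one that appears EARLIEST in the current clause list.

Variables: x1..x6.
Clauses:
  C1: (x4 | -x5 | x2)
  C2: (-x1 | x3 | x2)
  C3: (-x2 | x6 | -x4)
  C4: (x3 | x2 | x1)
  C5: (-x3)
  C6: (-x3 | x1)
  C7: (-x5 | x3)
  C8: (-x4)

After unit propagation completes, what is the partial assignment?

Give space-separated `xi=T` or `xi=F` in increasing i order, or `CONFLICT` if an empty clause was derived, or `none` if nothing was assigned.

Answer: x3=F x4=F x5=F

Derivation:
unit clause [-3] forces x3=F; simplify:
  drop 3 from [-1, 3, 2] -> [-1, 2]
  drop 3 from [3, 2, 1] -> [2, 1]
  drop 3 from [-5, 3] -> [-5]
  satisfied 2 clause(s); 6 remain; assigned so far: [3]
unit clause [-5] forces x5=F; simplify:
  satisfied 2 clause(s); 4 remain; assigned so far: [3, 5]
unit clause [-4] forces x4=F; simplify:
  satisfied 2 clause(s); 2 remain; assigned so far: [3, 4, 5]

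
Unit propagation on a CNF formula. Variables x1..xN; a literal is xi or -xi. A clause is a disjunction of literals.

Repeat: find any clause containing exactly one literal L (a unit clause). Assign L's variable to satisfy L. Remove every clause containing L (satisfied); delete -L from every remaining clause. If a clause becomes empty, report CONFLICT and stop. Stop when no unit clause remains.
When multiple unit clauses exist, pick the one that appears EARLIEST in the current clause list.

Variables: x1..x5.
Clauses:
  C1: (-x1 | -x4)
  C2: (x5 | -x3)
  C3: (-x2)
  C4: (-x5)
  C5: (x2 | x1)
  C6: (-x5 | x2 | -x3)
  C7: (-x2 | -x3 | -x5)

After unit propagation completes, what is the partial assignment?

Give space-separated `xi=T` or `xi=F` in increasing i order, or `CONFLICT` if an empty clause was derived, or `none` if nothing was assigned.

Answer: x1=T x2=F x3=F x4=F x5=F

Derivation:
unit clause [-2] forces x2=F; simplify:
  drop 2 from [2, 1] -> [1]
  drop 2 from [-5, 2, -3] -> [-5, -3]
  satisfied 2 clause(s); 5 remain; assigned so far: [2]
unit clause [-5] forces x5=F; simplify:
  drop 5 from [5, -3] -> [-3]
  satisfied 2 clause(s); 3 remain; assigned so far: [2, 5]
unit clause [-3] forces x3=F; simplify:
  satisfied 1 clause(s); 2 remain; assigned so far: [2, 3, 5]
unit clause [1] forces x1=T; simplify:
  drop -1 from [-1, -4] -> [-4]
  satisfied 1 clause(s); 1 remain; assigned so far: [1, 2, 3, 5]
unit clause [-4] forces x4=F; simplify:
  satisfied 1 clause(s); 0 remain; assigned so far: [1, 2, 3, 4, 5]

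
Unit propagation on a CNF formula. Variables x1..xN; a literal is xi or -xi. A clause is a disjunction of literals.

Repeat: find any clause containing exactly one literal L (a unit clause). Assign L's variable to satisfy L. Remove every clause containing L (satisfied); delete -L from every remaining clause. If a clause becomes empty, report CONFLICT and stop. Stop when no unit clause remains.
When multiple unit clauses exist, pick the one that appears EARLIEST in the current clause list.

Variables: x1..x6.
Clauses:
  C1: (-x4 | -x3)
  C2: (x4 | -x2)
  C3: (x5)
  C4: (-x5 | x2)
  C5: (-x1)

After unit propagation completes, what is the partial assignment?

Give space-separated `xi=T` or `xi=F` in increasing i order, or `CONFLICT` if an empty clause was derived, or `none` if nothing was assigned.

Answer: x1=F x2=T x3=F x4=T x5=T

Derivation:
unit clause [5] forces x5=T; simplify:
  drop -5 from [-5, 2] -> [2]
  satisfied 1 clause(s); 4 remain; assigned so far: [5]
unit clause [2] forces x2=T; simplify:
  drop -2 from [4, -2] -> [4]
  satisfied 1 clause(s); 3 remain; assigned so far: [2, 5]
unit clause [4] forces x4=T; simplify:
  drop -4 from [-4, -3] -> [-3]
  satisfied 1 clause(s); 2 remain; assigned so far: [2, 4, 5]
unit clause [-3] forces x3=F; simplify:
  satisfied 1 clause(s); 1 remain; assigned so far: [2, 3, 4, 5]
unit clause [-1] forces x1=F; simplify:
  satisfied 1 clause(s); 0 remain; assigned so far: [1, 2, 3, 4, 5]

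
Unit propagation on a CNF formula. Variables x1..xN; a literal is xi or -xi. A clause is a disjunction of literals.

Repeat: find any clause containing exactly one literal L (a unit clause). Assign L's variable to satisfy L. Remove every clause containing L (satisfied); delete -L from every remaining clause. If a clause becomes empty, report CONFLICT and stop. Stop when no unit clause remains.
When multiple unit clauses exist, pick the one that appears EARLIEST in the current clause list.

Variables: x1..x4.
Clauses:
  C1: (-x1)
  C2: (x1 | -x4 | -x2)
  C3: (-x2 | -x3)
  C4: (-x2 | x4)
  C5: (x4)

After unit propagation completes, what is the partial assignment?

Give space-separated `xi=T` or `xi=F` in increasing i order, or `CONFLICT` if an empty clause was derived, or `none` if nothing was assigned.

unit clause [-1] forces x1=F; simplify:
  drop 1 from [1, -4, -2] -> [-4, -2]
  satisfied 1 clause(s); 4 remain; assigned so far: [1]
unit clause [4] forces x4=T; simplify:
  drop -4 from [-4, -2] -> [-2]
  satisfied 2 clause(s); 2 remain; assigned so far: [1, 4]
unit clause [-2] forces x2=F; simplify:
  satisfied 2 clause(s); 0 remain; assigned so far: [1, 2, 4]

Answer: x1=F x2=F x4=T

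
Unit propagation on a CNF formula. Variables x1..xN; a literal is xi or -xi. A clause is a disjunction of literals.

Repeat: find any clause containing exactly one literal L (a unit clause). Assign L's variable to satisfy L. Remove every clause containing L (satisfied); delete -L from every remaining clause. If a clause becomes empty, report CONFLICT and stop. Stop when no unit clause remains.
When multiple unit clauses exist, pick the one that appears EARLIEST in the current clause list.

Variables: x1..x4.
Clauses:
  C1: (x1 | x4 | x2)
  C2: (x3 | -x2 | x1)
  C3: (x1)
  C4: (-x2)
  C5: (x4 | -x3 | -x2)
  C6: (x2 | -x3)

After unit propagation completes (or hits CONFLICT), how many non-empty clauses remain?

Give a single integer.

unit clause [1] forces x1=T; simplify:
  satisfied 3 clause(s); 3 remain; assigned so far: [1]
unit clause [-2] forces x2=F; simplify:
  drop 2 from [2, -3] -> [-3]
  satisfied 2 clause(s); 1 remain; assigned so far: [1, 2]
unit clause [-3] forces x3=F; simplify:
  satisfied 1 clause(s); 0 remain; assigned so far: [1, 2, 3]

Answer: 0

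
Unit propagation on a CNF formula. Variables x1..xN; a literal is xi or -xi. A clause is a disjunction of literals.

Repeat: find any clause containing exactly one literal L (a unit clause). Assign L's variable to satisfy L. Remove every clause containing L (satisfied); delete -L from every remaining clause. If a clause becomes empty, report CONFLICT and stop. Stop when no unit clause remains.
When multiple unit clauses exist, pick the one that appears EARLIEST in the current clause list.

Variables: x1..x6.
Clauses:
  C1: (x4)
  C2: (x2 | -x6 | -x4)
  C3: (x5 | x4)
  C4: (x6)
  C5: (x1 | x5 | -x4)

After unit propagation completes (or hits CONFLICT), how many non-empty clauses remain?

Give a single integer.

unit clause [4] forces x4=T; simplify:
  drop -4 from [2, -6, -4] -> [2, -6]
  drop -4 from [1, 5, -4] -> [1, 5]
  satisfied 2 clause(s); 3 remain; assigned so far: [4]
unit clause [6] forces x6=T; simplify:
  drop -6 from [2, -6] -> [2]
  satisfied 1 clause(s); 2 remain; assigned so far: [4, 6]
unit clause [2] forces x2=T; simplify:
  satisfied 1 clause(s); 1 remain; assigned so far: [2, 4, 6]

Answer: 1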